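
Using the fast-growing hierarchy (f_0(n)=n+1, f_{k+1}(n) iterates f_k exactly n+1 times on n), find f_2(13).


f_2(13) = f_1^14(13)
f_1(m) = 2m + 1.
Iterating: f_1^k(n) = 2^k*(n+1) - 1.
f_2(13) = 2^14*(13+1) - 1 = 16384*14 - 1 = 229375

229375


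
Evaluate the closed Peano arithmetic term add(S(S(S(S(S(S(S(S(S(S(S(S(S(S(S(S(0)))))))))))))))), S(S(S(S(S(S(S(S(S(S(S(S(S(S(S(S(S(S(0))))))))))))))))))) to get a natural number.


add(S^16(0), S^18(0)):
S^16(0) = 16
S^18(0) = 18
16 + 18 = 34

34


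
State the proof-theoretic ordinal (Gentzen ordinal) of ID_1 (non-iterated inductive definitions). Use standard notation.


The proof-theoretic ordinal of ID_1 (non-iterated inductive definitions) is a standard result in ordinal analysis.
This ordinal is the supremum of order types of primitive recursive well-orderings
that the theory can prove to be well-ordered.
For ID_1 (non-iterated inductive definitions), the proof-theoretic ordinal is psi_0(epsilon_{Omega+1}).

psi_0(epsilon_{Omega+1})


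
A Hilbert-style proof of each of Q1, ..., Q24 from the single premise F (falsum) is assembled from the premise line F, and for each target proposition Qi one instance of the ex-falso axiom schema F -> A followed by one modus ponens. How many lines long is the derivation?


Ex falso, line by line:
- 1 premise line (F)
- 24 targets, each needing 1 axiom instance (F -> Qi) + 1 MP = 2 lines: 2 * 24 = 48
Total = 1 + 48 = 49 lines.

49


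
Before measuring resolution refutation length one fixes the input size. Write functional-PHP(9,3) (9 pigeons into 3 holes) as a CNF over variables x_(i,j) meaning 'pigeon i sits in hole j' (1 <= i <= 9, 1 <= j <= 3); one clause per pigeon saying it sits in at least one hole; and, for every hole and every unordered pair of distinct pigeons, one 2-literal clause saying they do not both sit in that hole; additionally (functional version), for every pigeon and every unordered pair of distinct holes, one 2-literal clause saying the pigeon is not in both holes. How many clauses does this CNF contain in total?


functional-PHP(9,3): 9 pigeons, 3 holes, 9*3 = 27 variables.
- pigeon clauses: one per pigeon -> 9 clauses
- hole clauses: 3 holes * C(9,2) = 3 * 36 -> 108 clauses
- functional clauses: 9 pigeons * C(3,2) = 9 * 3 -> 27 clauses
Total clauses = 9 + 108 + 27 = 144

144


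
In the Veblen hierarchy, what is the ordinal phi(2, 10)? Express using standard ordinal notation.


phi(2, 10):
phi(2, beta) = zeta_beta (the beta-th zeta number, fixed point of epsilon).
phi(2, 10) = zeta_10

zeta_10


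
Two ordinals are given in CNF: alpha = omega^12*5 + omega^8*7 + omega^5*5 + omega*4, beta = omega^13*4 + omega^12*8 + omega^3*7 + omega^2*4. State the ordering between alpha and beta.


Compare term by term from highest exponent:
alpha = omega^12*5 + omega^8*7 + omega^5*5 + omega*4
beta = omega^13*4 + omega^12*8 + omega^3*7 + omega^2*4
Term 1: alpha has omega^12*5, beta has omega^13*4
Term 2: alpha has omega^8*7, beta has omega^12*8
Term 3: alpha has omega^5*5, beta has omega^3*7
Term 4: alpha has omega^1*4, beta has omega^2*4
Result: alpha < beta

alpha < beta


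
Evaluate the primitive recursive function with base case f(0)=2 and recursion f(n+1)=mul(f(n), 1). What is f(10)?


f(0) = 2
f(1) = mul(f(0), 1) = mul(2, 1) = 2
f(2) = mul(f(1), 1) = mul(2, 1) = 2
f(3) = mul(f(2), 1) = mul(2, 1) = 2
f(4) = mul(f(3), 1) = mul(2, 1) = 2
f(5) = mul(f(4), 1) = mul(2, 1) = 2
f(6) = mul(f(5), 1) = mul(2, 1) = 2
f(7) = mul(f(6), 1) = mul(2, 1) = 2
f(8) = mul(f(7), 1) = mul(2, 1) = 2
f(9) = mul(f(8), 1) = mul(2, 1) = 2
f(10) = mul(f(9), 1) = mul(2, 1) = 2


2


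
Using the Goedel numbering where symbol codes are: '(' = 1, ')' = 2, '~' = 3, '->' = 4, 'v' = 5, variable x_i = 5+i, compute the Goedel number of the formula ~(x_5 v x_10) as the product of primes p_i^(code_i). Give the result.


Formula: ~(x_5 v x_10)
Symbol codes: [3, 1, 10, 5, 15, 2]
Primes: [2, 3, 5, 7, 11, 13]
p_1^3 = 2^3 = 8
p_2^1 = 3^1 = 3
p_3^10 = 5^10 = 9765625
p_4^5 = 7^5 = 16807
p_5^15 = 11^15 = 4177248169415651
p_6^2 = 13^2 = 169
Product = 2780855786060000398671796875000

2780855786060000398671796875000


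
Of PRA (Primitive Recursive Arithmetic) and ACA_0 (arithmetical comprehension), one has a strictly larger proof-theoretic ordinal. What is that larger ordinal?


Proof-theoretic ordinal of PRA (Primitive Recursive Arithmetic): omega^omega
Proof-theoretic ordinal of ACA_0 (arithmetical comprehension): epsilon_0
Comparing: omega^omega < epsilon_0.
The larger ordinal is epsilon_0 (from ACA_0 (arithmetical comprehension)).

epsilon_0


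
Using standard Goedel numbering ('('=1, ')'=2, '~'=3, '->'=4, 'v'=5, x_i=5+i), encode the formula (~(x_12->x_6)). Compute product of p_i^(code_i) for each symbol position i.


Formula: (~(x_12->x_6))
Symbol codes: [1, 3, 1, 17, 4, 11, 2, 2]
Primes: [2, 3, 5, 7, 11, 13, 17, 19]
p_1^1 = 2^1 = 2
p_2^3 = 3^3 = 27
p_3^1 = 5^1 = 5
p_4^17 = 7^17 = 232630513987207
p_5^4 = 11^4 = 14641
p_6^11 = 13^11 = 1792160394037
p_7^2 = 17^2 = 289
p_8^2 = 19^2 = 361
Product = 171942447776318749467112001644147099770

171942447776318749467112001644147099770


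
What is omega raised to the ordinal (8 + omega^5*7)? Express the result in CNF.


omega^(8 + omega^5*7):
In ordinal addition a term is absorbed by a following term of strictly larger exponent: 0 < 5, so 8 + omega^5*7 = omega^5*7.
omega raised to a CNF ordinal is a single CNF term: Result = omega^(omega^5*7)

omega^(omega^5*7)


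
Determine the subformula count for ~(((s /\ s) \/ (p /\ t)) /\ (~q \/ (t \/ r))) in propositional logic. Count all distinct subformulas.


Formula: ~(((s /\ s) \/ (p /\ t)) /\ (~q \/ (t \/ r)))
Subformulas found:
  1. q
  2. s
  3. r
  4. t
  5. p
  6. ~q
  7. (s /\ s)
  8. (t \/ r)
  9. (p /\ t)
  10. (~q \/ (t \/ r))
  11. ((s /\ s) \/ (p /\ t))
  12. (((s /\ s) \/ (p /\ t)) /\ (~q \/ (t \/ r)))
  13. ~(((s /\ s) \/ (p /\ t)) /\ (~q \/ (t \/ r)))
Total distinct subformulas = 13

13


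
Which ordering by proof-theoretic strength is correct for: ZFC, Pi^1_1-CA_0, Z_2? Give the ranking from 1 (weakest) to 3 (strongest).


Ordering by consistency strength:
1. Pi^1_1-CA_0
2. Z_2
3. ZFC


ZFC=3, Pi^1_1-CA_0=1, Z_2=2


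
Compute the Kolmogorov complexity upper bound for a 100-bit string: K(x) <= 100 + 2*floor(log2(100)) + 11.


floor(log2(100)) = 6
2 * 6 = 12
K(x) <= 100 + 12 + 11 = 123

123


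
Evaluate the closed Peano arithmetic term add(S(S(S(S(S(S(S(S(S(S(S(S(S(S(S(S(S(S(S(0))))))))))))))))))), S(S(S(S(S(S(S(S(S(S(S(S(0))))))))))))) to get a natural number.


add(S^19(0), S^12(0)):
S^19(0) = 19
S^12(0) = 12
19 + 12 = 31

31


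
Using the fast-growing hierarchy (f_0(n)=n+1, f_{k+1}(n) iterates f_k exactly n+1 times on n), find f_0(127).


f_0(127) = 127 + 1 = 128

128


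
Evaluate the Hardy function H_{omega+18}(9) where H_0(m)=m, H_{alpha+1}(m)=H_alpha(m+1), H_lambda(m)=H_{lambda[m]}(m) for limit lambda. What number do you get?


H_{omega+18}(9):
Unwind the 18 successor steps: H_{omega+18}(9) = H_omega(9+18) = H_omega(27).
H_omega(m) = H_m(m) = m + m = 2m.
Result = 2 * 27 = 54

54


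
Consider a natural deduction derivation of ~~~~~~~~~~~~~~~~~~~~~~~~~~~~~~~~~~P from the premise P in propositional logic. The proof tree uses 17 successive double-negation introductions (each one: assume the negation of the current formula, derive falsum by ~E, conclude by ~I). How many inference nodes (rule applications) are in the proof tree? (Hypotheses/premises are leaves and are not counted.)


Each double-negation introduction (from C infer ~~C) uses 2 inference nodes: one ~E (C and ~C give falsum) and one ~I (discharge ~C).
17 double negations = 17 * 2 = 34 inference nodes.

34


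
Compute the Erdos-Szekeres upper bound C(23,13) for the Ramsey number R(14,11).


R(14,11) <= C(14+11-2, 14-1) = C(23, 13)
C(23, 13) = 23! / (13! * 10!)
= 1144066

1144066


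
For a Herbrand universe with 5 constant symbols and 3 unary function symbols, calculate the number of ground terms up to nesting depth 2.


Herbrand terms by depth:
Depth 0: 5 constants
Depth 1: 15 new terms (running total: 20)
Depth 2: 45 new terms (running total: 65)
Total distinct ground terms = 65

65


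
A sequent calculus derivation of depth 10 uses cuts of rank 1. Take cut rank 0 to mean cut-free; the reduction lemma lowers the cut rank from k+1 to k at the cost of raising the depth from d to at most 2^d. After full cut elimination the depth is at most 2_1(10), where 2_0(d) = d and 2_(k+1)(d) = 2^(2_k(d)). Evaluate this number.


Each rank reduction sends depth d to at most 2^d; cut rank r needs r reductions.
2_0(10) = 10
2_1(10) = 2^10 = 1024
Cut-free depth bound = 1024

1024


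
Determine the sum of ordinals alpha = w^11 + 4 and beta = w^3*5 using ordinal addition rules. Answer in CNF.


Ordinal addition (w^11 + 4) + w^3*5:
alpha's leading term has exponent 11 > beta's exponent 3, so it survives.
alpha's tail term has exponent 0 < beta's exponent 3, so it is absorbed by beta.
In ordinal addition, any term followed by a strictly larger-exponent term is absorbed.
Result = w^11 + w^3*5

w^11 + w^3*5


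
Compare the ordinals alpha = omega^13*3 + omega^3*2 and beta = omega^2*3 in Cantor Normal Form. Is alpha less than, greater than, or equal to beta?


Compare term by term from highest exponent:
alpha = omega^13*3 + omega^3*2
beta = omega^2*3
Term 1: alpha has omega^13*3, beta has omega^2*3
Term 2: alpha has omega^3*2, beta has omega^0*0
Result: alpha > beta

alpha > beta


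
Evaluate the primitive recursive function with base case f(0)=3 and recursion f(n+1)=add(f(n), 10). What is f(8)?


f(0) = 3
f(1) = add(f(0), 10) = add(3, 10) = 13
f(2) = add(f(1), 10) = add(13, 10) = 23
f(3) = add(f(2), 10) = add(23, 10) = 33
f(4) = add(f(3), 10) = add(33, 10) = 43
f(5) = add(f(4), 10) = add(43, 10) = 53
f(6) = add(f(5), 10) = add(53, 10) = 63
f(7) = add(f(6), 10) = add(63, 10) = 73
f(8) = add(f(7), 10) = add(73, 10) = 83


83


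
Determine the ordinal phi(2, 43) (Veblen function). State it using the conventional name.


phi(2, 43):
phi(2, beta) = zeta_beta (the beta-th zeta number, fixed point of epsilon).
phi(2, 43) = zeta_43

zeta_43


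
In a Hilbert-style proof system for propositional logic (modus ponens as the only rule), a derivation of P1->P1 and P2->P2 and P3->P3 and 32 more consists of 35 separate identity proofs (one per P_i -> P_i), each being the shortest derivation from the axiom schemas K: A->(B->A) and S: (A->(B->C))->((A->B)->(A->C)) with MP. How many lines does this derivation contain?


The shortest proof of A->A from K and S in the Hilbert calculus has exactly 5 lines:
(1) K instance A->((A->A)->A), (2) S instance, (3) MP on 1,2, (4) K instance A->(A->A), (5) MP on 3,4.
For 35 independent identities: 35 * 5 = 175 lines total.

175


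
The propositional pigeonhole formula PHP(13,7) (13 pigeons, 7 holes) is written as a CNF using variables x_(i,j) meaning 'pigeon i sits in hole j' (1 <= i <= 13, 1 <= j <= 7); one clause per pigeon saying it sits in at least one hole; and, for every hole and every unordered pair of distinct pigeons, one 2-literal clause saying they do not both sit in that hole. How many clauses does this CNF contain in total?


PHP(13,7): 13 pigeons, 7 holes, 13*7 = 91 variables.
- pigeon clauses: one per pigeon -> 13 clauses
- hole clauses: 7 holes * C(13,2) = 7 * 78 -> 546 clauses
Total clauses = 13 + 546 = 559

559


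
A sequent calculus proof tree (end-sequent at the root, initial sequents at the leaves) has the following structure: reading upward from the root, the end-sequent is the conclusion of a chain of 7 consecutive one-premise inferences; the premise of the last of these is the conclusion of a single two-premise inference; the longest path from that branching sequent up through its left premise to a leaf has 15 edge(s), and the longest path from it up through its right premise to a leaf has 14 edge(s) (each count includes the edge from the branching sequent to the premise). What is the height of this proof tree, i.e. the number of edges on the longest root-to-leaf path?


Longest path through the left premise: 15 edges (measured from the branching sequent)
Longest path through the right premise: 14 edges
Height of the subtree rooted at the branching sequent: max(15, 14) = 15
The branching sequent sits 7 edges above the root (the chain of one-premise inferences), so height = 15 + 7 = 22

22


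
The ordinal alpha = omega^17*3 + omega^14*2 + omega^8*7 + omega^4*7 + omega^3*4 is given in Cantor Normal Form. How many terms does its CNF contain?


CNF: omega^17*3 + omega^14*2 + omega^8*7 + omega^4*7 + omega^3*4
Count the summands separated by '+':
  term 1: omega^17*3
  term 2: omega^14*2
  term 3: omega^8*7
  term 4: omega^4*7
  term 5: omega^3*4
Total terms = 5

5


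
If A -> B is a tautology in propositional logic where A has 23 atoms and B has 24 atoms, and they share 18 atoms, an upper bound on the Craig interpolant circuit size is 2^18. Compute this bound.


Shared atoms = 18
Craig interpolant size bound = 2^18
= 262144

262144


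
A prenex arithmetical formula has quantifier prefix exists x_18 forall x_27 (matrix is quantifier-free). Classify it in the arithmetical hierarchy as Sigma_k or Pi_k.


Leading quantifier is exists, so the class is Sigma.
Number of quantifier blocks = alternations + 1 = 1 + 1 = 2.
Classification: Sigma_2

Sigma_2


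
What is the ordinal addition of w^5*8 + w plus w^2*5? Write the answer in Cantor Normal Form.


Ordinal addition (w^5*8 + w) + w^2*5:
alpha's leading term has exponent 5 > beta's exponent 2, so it survives.
alpha's tail term has exponent 1 < beta's exponent 2, so it is absorbed by beta.
In ordinal addition, any term followed by a strictly larger-exponent term is absorbed.
Result = w^5*8 + w^2*5

w^5*8 + w^2*5


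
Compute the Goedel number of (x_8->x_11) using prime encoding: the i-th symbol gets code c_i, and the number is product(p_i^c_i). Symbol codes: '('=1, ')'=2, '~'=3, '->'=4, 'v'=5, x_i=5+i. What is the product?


Formula: (x_8->x_11)
Symbol codes: [1, 13, 4, 16, 2]
Primes: [2, 3, 5, 7, 11]
p_1^1 = 2^1 = 2
p_2^13 = 3^13 = 1594323
p_3^4 = 5^4 = 625
p_4^16 = 7^16 = 33232930569601
p_5^2 = 11^2 = 121
Product = 8013833866633343737353750

8013833866633343737353750


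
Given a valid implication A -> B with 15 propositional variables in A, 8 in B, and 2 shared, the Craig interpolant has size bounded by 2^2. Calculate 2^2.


Shared atoms = 2
Craig interpolant size bound = 2^2
= 4

4


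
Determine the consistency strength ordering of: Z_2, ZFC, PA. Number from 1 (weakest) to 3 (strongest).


Ordering by consistency strength:
1. PA
2. Z_2
3. ZFC


Z_2=2, ZFC=3, PA=1


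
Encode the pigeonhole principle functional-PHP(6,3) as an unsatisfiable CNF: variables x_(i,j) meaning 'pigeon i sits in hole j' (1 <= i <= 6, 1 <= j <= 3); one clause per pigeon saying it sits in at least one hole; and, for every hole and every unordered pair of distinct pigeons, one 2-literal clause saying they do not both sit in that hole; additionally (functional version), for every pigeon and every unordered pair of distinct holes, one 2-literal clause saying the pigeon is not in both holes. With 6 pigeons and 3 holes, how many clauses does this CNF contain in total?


functional-PHP(6,3): 6 pigeons, 3 holes, 6*3 = 18 variables.
- pigeon clauses: one per pigeon -> 6 clauses
- hole clauses: 3 holes * C(6,2) = 3 * 15 -> 45 clauses
- functional clauses: 6 pigeons * C(3,2) = 6 * 3 -> 18 clauses
Total clauses = 6 + 45 + 18 = 69

69


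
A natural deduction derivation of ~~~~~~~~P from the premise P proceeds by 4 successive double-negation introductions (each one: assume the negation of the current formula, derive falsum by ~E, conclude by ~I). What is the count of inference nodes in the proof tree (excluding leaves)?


Each double-negation introduction (from C infer ~~C) uses 2 inference nodes: one ~E (C and ~C give falsum) and one ~I (discharge ~C).
4 double negations = 4 * 2 = 8 inference nodes.

8


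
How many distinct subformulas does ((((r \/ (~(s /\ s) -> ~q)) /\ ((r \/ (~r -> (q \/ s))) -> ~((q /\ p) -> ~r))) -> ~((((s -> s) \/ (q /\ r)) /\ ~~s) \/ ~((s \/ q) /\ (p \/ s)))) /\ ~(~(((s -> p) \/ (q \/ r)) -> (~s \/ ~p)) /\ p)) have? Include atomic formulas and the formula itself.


Formula: ((((r \/ (~(s /\ s) -> ~q)) /\ ((r \/ (~r -> (q \/ s))) -> ~((q /\ p) -> ~r))) -> ~((((s -> s) \/ (q /\ r)) /\ ~~s) \/ ~((s \/ q) /\ (p \/ s)))) /\ ~(~(((s -> p) \/ (q \/ r)) -> (~s \/ ~p)) /\ p))
Subformulas found:
  1. r
  2. p
  3. q
  4. s
  5. ~p
  6. ~s
  7. ~r
  8. ~q
  9. ~~s
  10. (q /\ p)
  11. (s /\ s)
  12. (s -> p)
  13. (s \/ q)
  14. (q \/ s)
  15. (q /\ r)
  16. (q \/ r)
  17. (p \/ s)
  18. (s -> s)
  19. ~(s /\ s)
  20. (~s \/ ~p)
  21. ((q /\ p) -> ~r)
  22. (~r -> (q \/ s))
  23. (~(s /\ s) -> ~q)
  24. ~((q /\ p) -> ~r)
  25. ((s -> s) \/ (q /\ r))
  26. ((s -> p) \/ (q \/ r))
  27. ((s \/ q) /\ (p \/ s))
  28. (r \/ (~r -> (q \/ s)))
  29. ~((s \/ q) /\ (p \/ s))
  30. (r \/ (~(s /\ s) -> ~q))
  31. (((s -> s) \/ (q /\ r)) /\ ~~s)
  32. (((s -> p) \/ (q \/ r)) -> (~s \/ ~p))
  33. ~(((s -> p) \/ (q \/ r)) -> (~s \/ ~p))
  34. ((r \/ (~r -> (q \/ s))) -> ~((q /\ p) -> ~r))
  35. (~(((s -> p) \/ (q \/ r)) -> (~s \/ ~p)) /\ p)
  36. ~(~(((s -> p) \/ (q \/ r)) -> (~s \/ ~p)) /\ p)
  37. ((((s -> s) \/ (q /\ r)) /\ ~~s) \/ ~((s \/ q) /\ (p \/ s)))
  38. ~((((s -> s) \/ (q /\ r)) /\ ~~s) \/ ~((s \/ q) /\ (p \/ s)))
  39. ((r \/ (~(s /\ s) -> ~q)) /\ ((r \/ (~r -> (q \/ s))) -> ~((q /\ p) -> ~r)))
  40. (((r \/ (~(s /\ s) -> ~q)) /\ ((r \/ (~r -> (q \/ s))) -> ~((q /\ p) -> ~r))) -> ~((((s -> s) \/ (q /\ r)) /\ ~~s) \/ ~((s \/ q) /\ (p \/ s))))
  41. ((((r \/ (~(s /\ s) -> ~q)) /\ ((r \/ (~r -> (q \/ s))) -> ~((q /\ p) -> ~r))) -> ~((((s -> s) \/ (q /\ r)) /\ ~~s) \/ ~((s \/ q) /\ (p \/ s)))) /\ ~(~(((s -> p) \/ (q \/ r)) -> (~s \/ ~p)) /\ p))
Total distinct subformulas = 41

41


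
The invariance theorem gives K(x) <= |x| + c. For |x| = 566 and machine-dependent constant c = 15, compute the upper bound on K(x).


K(x) <= |x| + c = 566 + 15 = 581

581


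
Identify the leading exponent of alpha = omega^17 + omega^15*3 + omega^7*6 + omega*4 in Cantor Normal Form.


CNF: omega^17 + omega^15*3 + omega^7*6 + omega*4
The leading term is omega^17, which has exponent 17.

17


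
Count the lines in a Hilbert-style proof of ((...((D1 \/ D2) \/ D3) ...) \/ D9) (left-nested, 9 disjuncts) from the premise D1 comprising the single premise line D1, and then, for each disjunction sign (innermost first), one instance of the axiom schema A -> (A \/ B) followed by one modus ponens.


Building the left-nested 9-ary disjunction from D1:
- 1 premise line (D1)
- 9 disjuncts means 8 disjunction signs; each needs 1 axiom instance + 1 MP = 2 lines: 2 * 8 = 16
Total = 1 + 16 = 17 lines.

17


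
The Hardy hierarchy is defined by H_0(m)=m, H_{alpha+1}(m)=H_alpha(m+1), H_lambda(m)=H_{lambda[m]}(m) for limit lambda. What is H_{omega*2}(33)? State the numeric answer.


H_{omega*2}(33):
For the Hardy hierarchy, H_{omega*k}(n) = 2^k * n.
2^2 = 4.
4 * 33 = 132

132


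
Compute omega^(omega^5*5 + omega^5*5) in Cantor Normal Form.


omega^(omega^5*5 + omega^5*5):
Both terms of the exponent have the same exponent 5, so they merge: omega^5*5 + omega^5*5 = omega^5*(5+5) = omega^5*10.
omega raised to a CNF ordinal is a single CNF term: Result = omega^(omega^5*10)

omega^(omega^5*10)


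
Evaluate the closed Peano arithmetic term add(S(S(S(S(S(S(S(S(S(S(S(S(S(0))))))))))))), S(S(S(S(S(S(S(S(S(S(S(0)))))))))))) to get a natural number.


add(S^13(0), S^11(0)):
S^13(0) = 13
S^11(0) = 11
13 + 11 = 24

24


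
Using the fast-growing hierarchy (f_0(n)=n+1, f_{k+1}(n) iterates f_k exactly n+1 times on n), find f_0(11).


f_0(11) = 11 + 1 = 12

12


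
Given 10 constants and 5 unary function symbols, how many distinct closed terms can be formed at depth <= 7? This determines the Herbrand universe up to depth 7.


Herbrand terms by depth:
Depth 0: 10 constants
Depth 1: 50 new terms (running total: 60)
Depth 2: 250 new terms (running total: 310)
Depth 3: 1250 new terms (running total: 1560)
Depth 4: 6250 new terms (running total: 7810)
Depth 5: 31250 new terms (running total: 39060)
Depth 6: 156250 new terms (running total: 195310)
Depth 7: 781250 new terms (running total: 976560)
Total distinct ground terms = 976560

976560


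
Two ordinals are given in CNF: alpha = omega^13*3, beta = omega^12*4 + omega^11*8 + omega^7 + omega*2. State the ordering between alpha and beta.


Compare term by term from highest exponent:
alpha = omega^13*3
beta = omega^12*4 + omega^11*8 + omega^7 + omega*2
Term 1: alpha has omega^13*3, beta has omega^12*4
Term 2: alpha has omega^0*0, beta has omega^11*8
Term 3: alpha has omega^0*0, beta has omega^7*1
Term 4: alpha has omega^0*0, beta has omega^1*2
Result: alpha > beta

alpha > beta


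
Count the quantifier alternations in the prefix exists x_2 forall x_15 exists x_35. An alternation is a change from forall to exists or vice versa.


Walk the prefix and count type changes:
  position 1: exists -> forall <-- alternation
  position 2: forall -> exists <-- alternation
Total alternations = 2

2


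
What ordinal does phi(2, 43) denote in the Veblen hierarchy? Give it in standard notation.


phi(2, 43):
phi(2, beta) = zeta_beta (the beta-th zeta number, fixed point of epsilon).
phi(2, 43) = zeta_43

zeta_43


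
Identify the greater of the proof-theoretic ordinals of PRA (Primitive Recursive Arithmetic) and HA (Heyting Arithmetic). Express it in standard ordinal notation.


Proof-theoretic ordinal of PRA (Primitive Recursive Arithmetic): omega^omega
Proof-theoretic ordinal of HA (Heyting Arithmetic): epsilon_0
Comparing: omega^omega < epsilon_0.
The larger ordinal is epsilon_0 (from HA (Heyting Arithmetic)).

epsilon_0


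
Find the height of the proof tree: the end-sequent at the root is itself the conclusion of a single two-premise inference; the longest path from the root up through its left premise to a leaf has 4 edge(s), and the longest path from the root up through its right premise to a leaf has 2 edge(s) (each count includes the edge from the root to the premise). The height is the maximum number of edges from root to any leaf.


Longest path through the left premise: 4 edges (measured from the branching sequent)
Longest path through the right premise: 2 edges
Height of the subtree rooted at the branching sequent: max(4, 2) = 4
The branching sequent is the root itself.
Total height = 4

4


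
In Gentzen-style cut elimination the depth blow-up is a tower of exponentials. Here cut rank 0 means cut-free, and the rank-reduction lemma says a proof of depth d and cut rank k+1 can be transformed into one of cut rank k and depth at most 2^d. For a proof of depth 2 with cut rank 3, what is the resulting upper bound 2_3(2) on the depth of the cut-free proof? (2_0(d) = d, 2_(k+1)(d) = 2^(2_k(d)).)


Each rank reduction sends depth d to at most 2^d; cut rank r needs r reductions.
2_0(2) = 2
2_1(2) = 2^2 = 4
2_2(2) = 2^4 = 16
2_3(2) = 2^16 = 65536
Cut-free depth bound = 65536

65536


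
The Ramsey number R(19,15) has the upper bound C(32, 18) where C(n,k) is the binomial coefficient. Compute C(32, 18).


R(19,15) <= C(19+15-2, 19-1) = C(32, 18)
C(32, 18) = 32! / (18! * 14!)
= 471435600

471435600


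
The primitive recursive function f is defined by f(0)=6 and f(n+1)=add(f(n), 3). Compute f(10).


f(0) = 6
f(1) = add(f(0), 3) = add(6, 3) = 9
f(2) = add(f(1), 3) = add(9, 3) = 12
f(3) = add(f(2), 3) = add(12, 3) = 15
f(4) = add(f(3), 3) = add(15, 3) = 18
f(5) = add(f(4), 3) = add(18, 3) = 21
f(6) = add(f(5), 3) = add(21, 3) = 24
f(7) = add(f(6), 3) = add(24, 3) = 27
f(8) = add(f(7), 3) = add(27, 3) = 30
f(9) = add(f(8), 3) = add(30, 3) = 33
f(10) = add(f(9), 3) = add(33, 3) = 36


36


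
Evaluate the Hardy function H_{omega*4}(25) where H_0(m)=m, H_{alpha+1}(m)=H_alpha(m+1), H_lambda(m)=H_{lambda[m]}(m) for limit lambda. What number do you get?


H_{omega*4}(25):
For the Hardy hierarchy, H_{omega*k}(n) = 2^k * n.
2^4 = 16.
16 * 25 = 400

400


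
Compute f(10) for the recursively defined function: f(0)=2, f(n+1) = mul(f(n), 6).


f(0) = 2
f(1) = mul(f(0), 6) = mul(2, 6) = 12
f(2) = mul(f(1), 6) = mul(12, 6) = 72
f(3) = mul(f(2), 6) = mul(72, 6) = 432
f(4) = mul(f(3), 6) = mul(432, 6) = 2592
f(5) = mul(f(4), 6) = mul(2592, 6) = 15552
f(6) = mul(f(5), 6) = mul(15552, 6) = 93312
f(7) = mul(f(6), 6) = mul(93312, 6) = 559872
f(8) = mul(f(7), 6) = mul(559872, 6) = 3359232
f(9) = mul(f(8), 6) = mul(3359232, 6) = 20155392
f(10) = mul(f(9), 6) = mul(20155392, 6) = 120932352


120932352


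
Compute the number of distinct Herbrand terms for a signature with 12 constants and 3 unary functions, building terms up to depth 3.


Herbrand terms by depth:
Depth 0: 12 constants
Depth 1: 36 new terms (running total: 48)
Depth 2: 108 new terms (running total: 156)
Depth 3: 324 new terms (running total: 480)
Total distinct ground terms = 480

480


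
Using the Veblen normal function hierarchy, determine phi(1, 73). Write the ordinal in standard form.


phi(1, 73):
phi(1, beta) = epsilon_beta (the beta-th epsilon number).
phi(1, 73) = epsilon_73

epsilon_73


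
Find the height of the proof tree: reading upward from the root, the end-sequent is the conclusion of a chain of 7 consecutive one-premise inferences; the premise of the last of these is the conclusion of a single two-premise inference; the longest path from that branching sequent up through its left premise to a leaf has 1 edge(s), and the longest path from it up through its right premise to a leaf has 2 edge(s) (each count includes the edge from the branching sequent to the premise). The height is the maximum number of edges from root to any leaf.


Longest path through the left premise: 1 edges (measured from the branching sequent)
Longest path through the right premise: 2 edges
Height of the subtree rooted at the branching sequent: max(1, 2) = 2
The branching sequent sits 7 edges above the root (the chain of one-premise inferences), so height = 2 + 7 = 9

9


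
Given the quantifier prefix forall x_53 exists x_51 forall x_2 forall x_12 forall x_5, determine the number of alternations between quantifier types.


Walk the prefix and count type changes:
  position 1: forall -> exists <-- alternation
  position 2: exists -> forall <-- alternation
  position 3: forall -> forall
  position 4: forall -> forall
Total alternations = 2

2


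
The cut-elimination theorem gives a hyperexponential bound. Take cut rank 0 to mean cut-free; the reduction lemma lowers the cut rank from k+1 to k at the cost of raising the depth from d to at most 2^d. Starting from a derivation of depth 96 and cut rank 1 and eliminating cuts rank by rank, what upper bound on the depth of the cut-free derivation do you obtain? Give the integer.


Each rank reduction sends depth d to at most 2^d; cut rank r needs r reductions.
2_0(96) = 96
2_1(96) = 2^96 = 79228162514264337593543950336
Cut-free depth bound = 79228162514264337593543950336

79228162514264337593543950336


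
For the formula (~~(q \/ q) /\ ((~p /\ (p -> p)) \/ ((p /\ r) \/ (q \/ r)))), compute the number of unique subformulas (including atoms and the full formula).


Formula: (~~(q \/ q) /\ ((~p /\ (p -> p)) \/ ((p /\ r) \/ (q \/ r))))
Subformulas found:
  1. q
  2. r
  3. p
  4. ~p
  5. (p /\ r)
  6. (q \/ r)
  7. (p -> p)
  8. (q \/ q)
  9. ~(q \/ q)
  10. ~~(q \/ q)
  11. (~p /\ (p -> p))
  12. ((p /\ r) \/ (q \/ r))
  13. ((~p /\ (p -> p)) \/ ((p /\ r) \/ (q \/ r)))
  14. (~~(q \/ q) /\ ((~p /\ (p -> p)) \/ ((p /\ r) \/ (q \/ r))))
Total distinct subformulas = 14

14


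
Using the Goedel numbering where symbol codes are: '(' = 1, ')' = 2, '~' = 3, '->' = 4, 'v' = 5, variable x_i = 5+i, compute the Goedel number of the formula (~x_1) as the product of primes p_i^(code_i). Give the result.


Formula: (~x_1)
Symbol codes: [1, 3, 6, 2]
Primes: [2, 3, 5, 7]
p_1^1 = 2^1 = 2
p_2^3 = 3^3 = 27
p_3^6 = 5^6 = 15625
p_4^2 = 7^2 = 49
Product = 41343750

41343750


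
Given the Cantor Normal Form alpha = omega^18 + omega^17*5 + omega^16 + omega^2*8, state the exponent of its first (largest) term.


CNF: omega^18 + omega^17*5 + omega^16 + omega^2*8
The leading term is omega^18, which has exponent 18.

18


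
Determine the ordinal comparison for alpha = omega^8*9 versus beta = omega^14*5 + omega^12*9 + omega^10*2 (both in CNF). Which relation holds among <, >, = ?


Compare term by term from highest exponent:
alpha = omega^8*9
beta = omega^14*5 + omega^12*9 + omega^10*2
Term 1: alpha has omega^8*9, beta has omega^14*5
Term 2: alpha has omega^0*0, beta has omega^12*9
Term 3: alpha has omega^0*0, beta has omega^10*2
Result: alpha < beta

alpha < beta


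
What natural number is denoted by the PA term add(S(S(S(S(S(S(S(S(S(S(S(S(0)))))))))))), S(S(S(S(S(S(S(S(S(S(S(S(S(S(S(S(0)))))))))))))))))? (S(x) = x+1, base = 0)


add(S^12(0), S^16(0)):
S^12(0) = 12
S^16(0) = 16
12 + 16 = 28

28


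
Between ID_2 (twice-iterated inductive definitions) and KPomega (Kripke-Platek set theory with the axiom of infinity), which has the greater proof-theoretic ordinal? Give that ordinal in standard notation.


Proof-theoretic ordinal of ID_2 (twice-iterated inductive definitions): psi_0(epsilon_{Omega_2+1})
Proof-theoretic ordinal of KPomega (Kripke-Platek set theory with the axiom of infinity): psi_0(epsilon_{Omega+1})
Comparing: psi_0(epsilon_{Omega+1}) < psi_0(epsilon_{Omega_2+1}).
The larger ordinal is psi_0(epsilon_{Omega_2+1}) (from ID_2 (twice-iterated inductive definitions)).

psi_0(epsilon_{Omega_2+1})


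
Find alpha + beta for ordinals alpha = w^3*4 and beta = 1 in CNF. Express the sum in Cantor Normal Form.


Ordinal addition w^3*4 + 1:
Leading exponent of alpha (3) > leading exponent of beta (0).
Since alpha's term has higher exponent than beta's leading term,
the sum is simply alpha followed by beta.
Result = w^3*4 + 1

w^3*4 + 1


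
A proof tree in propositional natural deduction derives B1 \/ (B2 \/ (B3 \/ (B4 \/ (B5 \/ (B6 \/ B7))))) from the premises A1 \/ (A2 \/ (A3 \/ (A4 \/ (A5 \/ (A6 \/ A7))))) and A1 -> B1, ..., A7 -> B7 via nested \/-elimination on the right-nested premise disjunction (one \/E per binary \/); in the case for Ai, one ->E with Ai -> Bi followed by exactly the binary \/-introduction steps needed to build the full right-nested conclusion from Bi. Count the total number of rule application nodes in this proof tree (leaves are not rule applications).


Constructive dilemma with 7 branches, all disjunctions right-nested:
- \/E: the premise has 6 binary \/, each eliminated once: 6 nodes.
- ->E: one per case (Ai with Ai -> Bi gives Bi): 7 nodes.
- \/I: in case i < n, Bi needs 1 step to form Bi \/ (B(i+1) \/ ...) and then i-1 steps to prepend B(i-1), ..., B1, i.e. i steps; in case i = n, B7 needs 6 prepend steps.
  \/I total = (1 + 2 + ... + 6) + 6 = 21 + 6 = 27 nodes.
Total = 6 + 7 + 27 = 40

40


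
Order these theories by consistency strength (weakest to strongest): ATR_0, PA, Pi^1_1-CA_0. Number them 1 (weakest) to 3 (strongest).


Ordering by consistency strength:
1. PA
2. ATR_0
3. Pi^1_1-CA_0


ATR_0=2, PA=1, Pi^1_1-CA_0=3


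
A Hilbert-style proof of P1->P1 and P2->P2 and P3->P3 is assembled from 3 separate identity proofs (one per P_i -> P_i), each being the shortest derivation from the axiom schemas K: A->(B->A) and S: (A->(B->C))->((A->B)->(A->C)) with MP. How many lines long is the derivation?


The shortest proof of A->A from K and S in the Hilbert calculus has exactly 5 lines:
(1) K instance A->((A->A)->A), (2) S instance, (3) MP on 1,2, (4) K instance A->(A->A), (5) MP on 3,4.
For 3 independent identities: 3 * 5 = 15 lines total.

15


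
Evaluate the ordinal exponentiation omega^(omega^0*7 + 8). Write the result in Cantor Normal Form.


omega^(omega^0*7 + 8):
omega^0 = 1, so the exponent is 7 + 8 = 15 (finite ordinal addition).
Result = omega^15, already a single CNF term.

omega^15


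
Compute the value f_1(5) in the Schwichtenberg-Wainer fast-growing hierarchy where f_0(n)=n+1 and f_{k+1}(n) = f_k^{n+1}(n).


f_1(5) = f_0^6(5)
f_0 adds 1 each time, applied 6 times.
f_1(5) = 5 + 6 = 11

11


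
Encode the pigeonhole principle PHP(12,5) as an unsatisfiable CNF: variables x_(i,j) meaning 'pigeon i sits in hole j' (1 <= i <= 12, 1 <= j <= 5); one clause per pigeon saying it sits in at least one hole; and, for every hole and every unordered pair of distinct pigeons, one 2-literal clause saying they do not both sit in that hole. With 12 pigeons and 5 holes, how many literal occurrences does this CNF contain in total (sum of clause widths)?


PHP(12,5): 12 pigeons, 5 holes, 12*5 = 60 variables.
- pigeon clauses: one per pigeon -> 12 clauses of width 5 -> 60 literals
- hole clauses: 5 holes * C(12,2) = 5 * 66 -> 330 clauses of width 2 -> 660 literals
Total literal occurrences = 60 + 660 = 720

720


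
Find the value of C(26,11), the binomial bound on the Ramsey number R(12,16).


R(12,16) <= C(12+16-2, 12-1) = C(26, 11)
C(26, 11) = 26! / (11! * 15!)
= 7726160

7726160


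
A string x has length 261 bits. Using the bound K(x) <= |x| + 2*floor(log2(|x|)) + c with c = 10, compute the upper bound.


floor(log2(261)) = 8
2 * 8 = 16
K(x) <= 261 + 16 + 10 = 287

287


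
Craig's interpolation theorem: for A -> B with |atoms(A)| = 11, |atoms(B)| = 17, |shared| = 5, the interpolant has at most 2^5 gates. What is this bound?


Shared atoms = 5
Craig interpolant size bound = 2^5
= 32

32


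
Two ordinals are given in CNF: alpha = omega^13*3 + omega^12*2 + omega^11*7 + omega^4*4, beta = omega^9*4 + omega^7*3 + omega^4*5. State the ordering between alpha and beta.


Compare term by term from highest exponent:
alpha = omega^13*3 + omega^12*2 + omega^11*7 + omega^4*4
beta = omega^9*4 + omega^7*3 + omega^4*5
Term 1: alpha has omega^13*3, beta has omega^9*4
Term 2: alpha has omega^12*2, beta has omega^7*3
Term 3: alpha has omega^11*7, beta has omega^4*5
Term 4: alpha has omega^4*4, beta has omega^0*0
Result: alpha > beta

alpha > beta


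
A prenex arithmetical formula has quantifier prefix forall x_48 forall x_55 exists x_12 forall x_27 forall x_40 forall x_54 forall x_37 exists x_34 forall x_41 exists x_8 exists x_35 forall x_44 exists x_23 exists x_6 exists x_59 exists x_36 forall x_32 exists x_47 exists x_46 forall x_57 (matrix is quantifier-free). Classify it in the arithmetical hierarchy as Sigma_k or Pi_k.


Leading quantifier is forall, so the class is Pi.
Number of quantifier blocks = alternations + 1 = 10 + 1 = 11.
Classification: Pi_11

Pi_11


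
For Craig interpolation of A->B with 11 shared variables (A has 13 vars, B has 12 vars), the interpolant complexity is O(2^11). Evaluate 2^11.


Shared atoms = 11
Craig interpolant size bound = 2^11
= 2048

2048


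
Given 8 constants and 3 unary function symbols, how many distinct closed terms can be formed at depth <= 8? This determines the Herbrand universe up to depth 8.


Herbrand terms by depth:
Depth 0: 8 constants
Depth 1: 24 new terms (running total: 32)
Depth 2: 72 new terms (running total: 104)
Depth 3: 216 new terms (running total: 320)
Depth 4: 648 new terms (running total: 968)
Depth 5: 1944 new terms (running total: 2912)
Depth 6: 5832 new terms (running total: 8744)
Depth 7: 17496 new terms (running total: 26240)
Depth 8: 52488 new terms (running total: 78728)
Total distinct ground terms = 78728

78728


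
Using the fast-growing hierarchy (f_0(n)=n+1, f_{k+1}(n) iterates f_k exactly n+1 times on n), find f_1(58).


f_1(58) = f_0^59(58)
f_0 adds 1 each time, applied 59 times.
f_1(58) = 58 + 59 = 117

117


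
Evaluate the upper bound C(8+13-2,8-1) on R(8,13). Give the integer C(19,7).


R(8,13) <= C(8+13-2, 8-1) = C(19, 7)
C(19, 7) = 19! / (7! * 12!)
= 50388

50388


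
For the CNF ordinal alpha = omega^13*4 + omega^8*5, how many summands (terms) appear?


CNF: omega^13*4 + omega^8*5
Count the summands separated by '+':
  term 1: omega^13*4
  term 2: omega^8*5
Total terms = 2

2


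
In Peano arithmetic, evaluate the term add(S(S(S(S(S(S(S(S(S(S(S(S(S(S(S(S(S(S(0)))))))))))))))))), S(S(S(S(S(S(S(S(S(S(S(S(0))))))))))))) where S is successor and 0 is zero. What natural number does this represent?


add(S^18(0), S^12(0)):
S^18(0) = 18
S^12(0) = 12
18 + 12 = 30

30


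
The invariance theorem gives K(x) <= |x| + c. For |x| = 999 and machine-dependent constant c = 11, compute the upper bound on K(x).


K(x) <= |x| + c = 999 + 11 = 1010

1010


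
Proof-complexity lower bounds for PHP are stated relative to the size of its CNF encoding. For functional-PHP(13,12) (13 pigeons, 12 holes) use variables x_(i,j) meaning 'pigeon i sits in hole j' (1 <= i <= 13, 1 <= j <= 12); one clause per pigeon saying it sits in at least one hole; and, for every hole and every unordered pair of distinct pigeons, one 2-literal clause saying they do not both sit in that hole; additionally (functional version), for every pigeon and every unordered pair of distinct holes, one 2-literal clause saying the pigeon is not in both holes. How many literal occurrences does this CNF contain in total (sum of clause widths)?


functional-PHP(13,12): 13 pigeons, 12 holes, 13*12 = 156 variables.
- pigeon clauses: one per pigeon -> 13 clauses of width 12 -> 156 literals
- hole clauses: 12 holes * C(13,2) = 12 * 78 -> 936 clauses of width 2 -> 1872 literals
- functional clauses: 13 pigeons * C(12,2) = 13 * 66 -> 858 clauses of width 2 -> 1716 literals
Total literal occurrences = 156 + 1872 + 1716 = 3744

3744


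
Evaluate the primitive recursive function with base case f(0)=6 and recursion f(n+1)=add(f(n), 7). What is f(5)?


f(0) = 6
f(1) = add(f(0), 7) = add(6, 7) = 13
f(2) = add(f(1), 7) = add(13, 7) = 20
f(3) = add(f(2), 7) = add(20, 7) = 27
f(4) = add(f(3), 7) = add(27, 7) = 34
f(5) = add(f(4), 7) = add(34, 7) = 41


41


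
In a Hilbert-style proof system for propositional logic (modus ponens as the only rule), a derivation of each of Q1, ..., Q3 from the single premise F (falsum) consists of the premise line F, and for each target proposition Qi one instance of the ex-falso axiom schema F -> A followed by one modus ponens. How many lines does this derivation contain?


Ex falso, line by line:
- 1 premise line (F)
- 3 targets, each needing 1 axiom instance (F -> Qi) + 1 MP = 2 lines: 2 * 3 = 6
Total = 1 + 6 = 7 lines.

7


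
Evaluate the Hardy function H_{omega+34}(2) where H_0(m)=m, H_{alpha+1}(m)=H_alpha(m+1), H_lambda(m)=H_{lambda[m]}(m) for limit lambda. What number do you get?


H_{omega+34}(2):
Unwind the 34 successor steps: H_{omega+34}(2) = H_omega(2+34) = H_omega(36).
H_omega(m) = H_m(m) = m + m = 2m.
Result = 2 * 36 = 72

72


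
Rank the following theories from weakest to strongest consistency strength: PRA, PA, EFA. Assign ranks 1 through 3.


Ordering by consistency strength:
1. EFA
2. PRA
3. PA


PRA=2, PA=3, EFA=1


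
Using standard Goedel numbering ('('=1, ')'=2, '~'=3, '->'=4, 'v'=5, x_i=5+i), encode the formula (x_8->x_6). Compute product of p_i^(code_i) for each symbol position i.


Formula: (x_8->x_6)
Symbol codes: [1, 13, 4, 11, 2]
Primes: [2, 3, 5, 7, 11]
p_1^1 = 2^1 = 2
p_2^13 = 3^13 = 1594323
p_3^4 = 5^4 = 625
p_4^11 = 7^11 = 1977326743
p_5^2 = 11^2 = 121
Product = 476815247613098336250

476815247613098336250


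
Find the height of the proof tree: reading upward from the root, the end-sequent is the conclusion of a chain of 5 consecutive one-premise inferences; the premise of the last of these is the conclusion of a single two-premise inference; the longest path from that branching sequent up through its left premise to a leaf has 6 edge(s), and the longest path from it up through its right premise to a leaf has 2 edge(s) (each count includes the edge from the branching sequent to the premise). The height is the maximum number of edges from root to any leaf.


Longest path through the left premise: 6 edges (measured from the branching sequent)
Longest path through the right premise: 2 edges
Height of the subtree rooted at the branching sequent: max(6, 2) = 6
The branching sequent sits 5 edges above the root (the chain of one-premise inferences), so height = 6 + 5 = 11

11
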